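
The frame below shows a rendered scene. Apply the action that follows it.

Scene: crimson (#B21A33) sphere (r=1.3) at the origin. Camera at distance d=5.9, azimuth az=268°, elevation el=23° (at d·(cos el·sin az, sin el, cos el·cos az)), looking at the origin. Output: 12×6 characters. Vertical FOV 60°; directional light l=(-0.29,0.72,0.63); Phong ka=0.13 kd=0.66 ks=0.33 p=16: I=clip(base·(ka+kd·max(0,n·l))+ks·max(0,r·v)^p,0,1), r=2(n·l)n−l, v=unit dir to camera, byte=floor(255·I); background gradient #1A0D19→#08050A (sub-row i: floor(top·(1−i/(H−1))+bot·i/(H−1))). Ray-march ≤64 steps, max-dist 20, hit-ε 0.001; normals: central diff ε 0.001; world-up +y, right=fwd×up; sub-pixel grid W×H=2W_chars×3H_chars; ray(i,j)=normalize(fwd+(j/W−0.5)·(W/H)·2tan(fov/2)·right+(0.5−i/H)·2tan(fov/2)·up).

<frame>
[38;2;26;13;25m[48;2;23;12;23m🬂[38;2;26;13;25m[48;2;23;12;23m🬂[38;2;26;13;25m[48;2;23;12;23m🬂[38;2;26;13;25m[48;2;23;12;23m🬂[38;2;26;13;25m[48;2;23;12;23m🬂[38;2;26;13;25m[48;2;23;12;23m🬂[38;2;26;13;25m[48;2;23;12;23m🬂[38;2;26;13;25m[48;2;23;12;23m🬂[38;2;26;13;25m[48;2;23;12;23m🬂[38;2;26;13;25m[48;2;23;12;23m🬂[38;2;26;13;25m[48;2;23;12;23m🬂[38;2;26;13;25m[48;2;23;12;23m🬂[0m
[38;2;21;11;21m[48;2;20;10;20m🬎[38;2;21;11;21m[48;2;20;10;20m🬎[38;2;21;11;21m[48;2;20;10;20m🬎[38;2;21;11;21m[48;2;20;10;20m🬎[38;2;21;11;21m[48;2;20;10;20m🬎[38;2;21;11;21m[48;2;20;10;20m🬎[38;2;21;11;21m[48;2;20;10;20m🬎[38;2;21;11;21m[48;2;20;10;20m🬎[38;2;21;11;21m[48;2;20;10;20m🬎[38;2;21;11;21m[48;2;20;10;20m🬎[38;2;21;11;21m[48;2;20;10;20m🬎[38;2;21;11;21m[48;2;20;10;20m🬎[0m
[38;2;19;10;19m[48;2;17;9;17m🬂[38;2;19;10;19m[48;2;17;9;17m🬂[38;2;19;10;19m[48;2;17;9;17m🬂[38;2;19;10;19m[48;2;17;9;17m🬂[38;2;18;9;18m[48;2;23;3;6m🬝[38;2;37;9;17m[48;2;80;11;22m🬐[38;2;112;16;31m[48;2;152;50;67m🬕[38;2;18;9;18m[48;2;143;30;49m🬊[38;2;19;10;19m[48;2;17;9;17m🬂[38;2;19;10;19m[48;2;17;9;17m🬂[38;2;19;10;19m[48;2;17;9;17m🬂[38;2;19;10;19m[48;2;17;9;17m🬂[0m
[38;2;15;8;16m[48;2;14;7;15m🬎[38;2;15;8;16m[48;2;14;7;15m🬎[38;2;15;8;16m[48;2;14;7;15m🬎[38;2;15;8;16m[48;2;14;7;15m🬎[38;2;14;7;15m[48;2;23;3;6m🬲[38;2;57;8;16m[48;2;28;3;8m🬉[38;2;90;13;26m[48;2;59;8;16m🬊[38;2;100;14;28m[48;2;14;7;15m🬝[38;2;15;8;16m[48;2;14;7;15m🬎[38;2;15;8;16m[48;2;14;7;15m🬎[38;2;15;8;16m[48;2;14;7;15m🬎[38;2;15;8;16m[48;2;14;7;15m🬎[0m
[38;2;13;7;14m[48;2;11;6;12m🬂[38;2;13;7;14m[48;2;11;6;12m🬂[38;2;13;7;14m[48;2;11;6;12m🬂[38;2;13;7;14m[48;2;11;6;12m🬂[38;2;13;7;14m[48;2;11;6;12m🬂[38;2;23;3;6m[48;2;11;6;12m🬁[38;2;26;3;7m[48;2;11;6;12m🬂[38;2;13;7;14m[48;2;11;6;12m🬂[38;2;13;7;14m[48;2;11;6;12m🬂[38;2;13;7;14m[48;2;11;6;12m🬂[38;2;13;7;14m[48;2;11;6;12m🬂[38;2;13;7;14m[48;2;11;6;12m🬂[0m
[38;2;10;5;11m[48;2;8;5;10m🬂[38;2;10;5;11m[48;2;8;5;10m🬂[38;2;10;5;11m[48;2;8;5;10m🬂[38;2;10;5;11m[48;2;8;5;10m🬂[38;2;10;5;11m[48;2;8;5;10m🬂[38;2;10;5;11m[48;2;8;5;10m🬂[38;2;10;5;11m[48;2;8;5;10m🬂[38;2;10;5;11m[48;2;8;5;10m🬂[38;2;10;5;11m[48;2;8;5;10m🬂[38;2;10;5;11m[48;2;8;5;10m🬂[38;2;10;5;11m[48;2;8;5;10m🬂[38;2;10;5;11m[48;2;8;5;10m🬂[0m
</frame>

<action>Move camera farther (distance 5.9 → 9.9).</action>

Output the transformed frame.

<frame>
[38;2;26;13;25m[48;2;23;12;23m🬂[38;2;26;13;25m[48;2;23;12;23m🬂[38;2;26;13;25m[48;2;23;12;23m🬂[38;2;26;13;25m[48;2;23;12;23m🬂[38;2;26;13;25m[48;2;23;12;23m🬂[38;2;26;13;25m[48;2;23;12;23m🬂[38;2;26;13;25m[48;2;23;12;23m🬂[38;2;26;13;25m[48;2;23;12;23m🬂[38;2;26;13;25m[48;2;23;12;23m🬂[38;2;26;13;25m[48;2;23;12;23m🬂[38;2;26;13;25m[48;2;23;12;23m🬂[38;2;26;13;25m[48;2;23;12;23m🬂[0m
[38;2;21;11;21m[48;2;20;10;20m🬎[38;2;21;11;21m[48;2;20;10;20m🬎[38;2;21;11;21m[48;2;20;10;20m🬎[38;2;21;11;21m[48;2;20;10;20m🬎[38;2;21;11;21m[48;2;20;10;20m🬎[38;2;21;11;21m[48;2;20;10;20m🬎[38;2;21;11;21m[48;2;20;10;20m🬎[38;2;21;11;21m[48;2;20;10;20m🬎[38;2;21;11;21m[48;2;20;10;20m🬎[38;2;21;11;21m[48;2;20;10;20m🬎[38;2;21;11;21m[48;2;20;10;20m🬎[38;2;21;11;21m[48;2;20;10;20m🬎[0m
[38;2;19;10;19m[48;2;17;9;17m🬂[38;2;19;10;19m[48;2;17;9;17m🬂[38;2;19;10;19m[48;2;17;9;17m🬂[38;2;19;10;19m[48;2;17;9;17m🬂[38;2;19;10;19m[48;2;17;9;17m🬂[38;2;18;9;18m[48;2;67;9;19m🬝[38;2;18;9;18m[48;2;122;23;39m🬊[38;2;19;10;19m[48;2;17;9;17m🬂[38;2;19;10;19m[48;2;17;9;17m🬂[38;2;19;10;19m[48;2;17;9;17m🬂[38;2;19;10;19m[48;2;17;9;17m🬂[38;2;19;10;19m[48;2;17;9;17m🬂[0m
[38;2;15;8;16m[48;2;14;7;15m🬎[38;2;15;8;16m[48;2;14;7;15m🬎[38;2;15;8;16m[48;2;14;7;15m🬎[38;2;15;8;16m[48;2;14;7;15m🬎[38;2;15;8;16m[48;2;14;7;15m🬎[38;2;46;6;13m[48;2;17;5;11m🬁[38;2;92;14;26m[48;2;29;5;11m🬊[38;2;115;16;33m[48;2;14;7;15m🬀[38;2;15;8;16m[48;2;14;7;15m🬎[38;2;15;8;16m[48;2;14;7;15m🬎[38;2;15;8;16m[48;2;14;7;15m🬎[38;2;15;8;16m[48;2;14;7;15m🬎[0m
[38;2;13;7;14m[48;2;11;6;12m🬂[38;2;13;7;14m[48;2;11;6;12m🬂[38;2;13;7;14m[48;2;11;6;12m🬂[38;2;13;7;14m[48;2;11;6;12m🬂[38;2;13;7;14m[48;2;11;6;12m🬂[38;2;13;7;14m[48;2;11;6;12m🬂[38;2;13;7;14m[48;2;11;6;12m🬂[38;2;13;7;14m[48;2;11;6;12m🬂[38;2;13;7;14m[48;2;11;6;12m🬂[38;2;13;7;14m[48;2;11;6;12m🬂[38;2;13;7;14m[48;2;11;6;12m🬂[38;2;13;7;14m[48;2;11;6;12m🬂[0m
[38;2;10;5;11m[48;2;8;5;10m🬂[38;2;10;5;11m[48;2;8;5;10m🬂[38;2;10;5;11m[48;2;8;5;10m🬂[38;2;10;5;11m[48;2;8;5;10m🬂[38;2;10;5;11m[48;2;8;5;10m🬂[38;2;10;5;11m[48;2;8;5;10m🬂[38;2;10;5;11m[48;2;8;5;10m🬂[38;2;10;5;11m[48;2;8;5;10m🬂[38;2;10;5;11m[48;2;8;5;10m🬂[38;2;10;5;11m[48;2;8;5;10m🬂[38;2;10;5;11m[48;2;8;5;10m🬂[38;2;10;5;11m[48;2;8;5;10m🬂[0m
</frame>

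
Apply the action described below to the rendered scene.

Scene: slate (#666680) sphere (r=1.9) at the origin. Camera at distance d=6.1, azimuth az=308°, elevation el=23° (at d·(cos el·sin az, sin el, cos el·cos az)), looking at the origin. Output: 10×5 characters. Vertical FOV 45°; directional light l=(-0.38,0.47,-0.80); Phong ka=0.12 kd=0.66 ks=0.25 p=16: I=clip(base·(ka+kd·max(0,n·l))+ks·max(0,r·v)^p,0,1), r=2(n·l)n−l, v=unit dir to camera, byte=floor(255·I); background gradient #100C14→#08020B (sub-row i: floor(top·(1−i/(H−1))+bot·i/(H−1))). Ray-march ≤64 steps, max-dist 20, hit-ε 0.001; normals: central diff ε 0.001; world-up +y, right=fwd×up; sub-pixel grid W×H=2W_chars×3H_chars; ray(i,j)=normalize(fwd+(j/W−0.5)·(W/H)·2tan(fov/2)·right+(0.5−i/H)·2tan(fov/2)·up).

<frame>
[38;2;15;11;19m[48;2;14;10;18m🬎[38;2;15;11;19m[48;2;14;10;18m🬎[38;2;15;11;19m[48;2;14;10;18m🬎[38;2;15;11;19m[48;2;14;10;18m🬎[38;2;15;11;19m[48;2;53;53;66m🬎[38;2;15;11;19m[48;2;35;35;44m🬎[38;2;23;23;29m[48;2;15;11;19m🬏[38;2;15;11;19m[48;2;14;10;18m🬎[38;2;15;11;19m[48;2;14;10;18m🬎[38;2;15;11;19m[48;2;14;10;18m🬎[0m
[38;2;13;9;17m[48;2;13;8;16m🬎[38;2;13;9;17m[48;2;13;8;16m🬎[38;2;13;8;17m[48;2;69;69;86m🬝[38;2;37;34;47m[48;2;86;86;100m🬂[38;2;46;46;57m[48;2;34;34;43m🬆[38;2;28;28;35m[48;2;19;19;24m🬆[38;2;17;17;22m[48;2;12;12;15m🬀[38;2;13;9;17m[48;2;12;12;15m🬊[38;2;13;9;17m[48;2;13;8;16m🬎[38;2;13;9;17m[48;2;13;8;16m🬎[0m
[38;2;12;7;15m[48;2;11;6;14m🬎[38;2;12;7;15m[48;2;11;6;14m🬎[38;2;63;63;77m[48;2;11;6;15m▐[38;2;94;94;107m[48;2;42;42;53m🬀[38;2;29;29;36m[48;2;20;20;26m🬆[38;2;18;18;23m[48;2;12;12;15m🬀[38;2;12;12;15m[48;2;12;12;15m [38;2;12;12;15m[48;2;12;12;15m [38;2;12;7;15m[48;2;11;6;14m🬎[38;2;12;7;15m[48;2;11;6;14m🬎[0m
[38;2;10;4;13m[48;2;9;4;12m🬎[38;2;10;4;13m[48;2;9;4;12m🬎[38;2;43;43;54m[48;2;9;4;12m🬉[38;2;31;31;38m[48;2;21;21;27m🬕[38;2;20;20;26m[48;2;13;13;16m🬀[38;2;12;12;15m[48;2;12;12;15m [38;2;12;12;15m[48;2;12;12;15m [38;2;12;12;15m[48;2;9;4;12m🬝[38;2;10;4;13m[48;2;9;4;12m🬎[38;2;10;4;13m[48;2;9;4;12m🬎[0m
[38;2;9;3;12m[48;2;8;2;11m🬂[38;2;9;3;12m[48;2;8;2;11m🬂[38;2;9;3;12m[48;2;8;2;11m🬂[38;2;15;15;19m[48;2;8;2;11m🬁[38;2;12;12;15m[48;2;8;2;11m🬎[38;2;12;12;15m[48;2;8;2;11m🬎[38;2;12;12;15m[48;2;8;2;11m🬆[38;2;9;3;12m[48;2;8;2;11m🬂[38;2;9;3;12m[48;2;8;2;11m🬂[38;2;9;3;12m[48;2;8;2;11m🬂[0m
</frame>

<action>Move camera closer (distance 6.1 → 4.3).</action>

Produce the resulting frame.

<frame>
[38;2;15;11;19m[48;2;14;10;18m🬎[38;2;15;11;19m[48;2;70;70;88m🬝[38;2;16;12;20m[48;2;69;69;84m🬂[38;2;57;57;70m[48;2;46;46;58m▌[38;2;40;40;50m[48;2;33;33;42m🬆[38;2;30;30;38m[48;2;24;24;30m🬆[38;2;21;21;26m[48;2;15;15;19m🬆[38;2;15;13;19m[48;2;12;12;15m🬂[38;2;15;11;19m[48;2;12;12;15m🬊[38;2;15;11;19m[48;2;14;10;18m🬎[0m
[38;2;13;9;17m[48;2;13;8;16m🬎[38;2;14;9;18m[48;2;78;78;93m🬀[38;2;100;100;112m[48;2;67;67;78m🬕[38;2;51;51;61m[48;2;35;35;44m🬄[38;2;29;29;37m[48;2;24;24;30m🬆[38;2;21;21;26m[48;2;16;16;20m🬆[38;2;15;15;19m[48;2;12;12;15m🬀[38;2;12;12;15m[48;2;12;12;15m [38;2;12;12;15m[48;2;12;12;15m [38;2;13;8;17m[48;2;12;12;15m🬨[0m
[38;2;12;7;15m[48;2;11;6;14m🬎[38;2;70;70;84m[48;2;52;52;65m🬂[38;2;63;63;74m[48;2;39;39;48m🬀[38;2;30;30;38m[48;2;25;25;32m🬆[38;2;22;22;27m[48;2;17;17;21m🬆[38;2;16;16;20m[48;2;12;12;15m🬀[38;2;12;12;15m[48;2;12;12;15m [38;2;12;12;15m[48;2;12;12;15m [38;2;12;12;15m[48;2;12;12;15m [38;2;12;12;15m[48;2;11;6;15m▌[0m
[38;2;10;4;13m[48;2;9;4;12m🬎[38;2;45;45;57m[48;2;38;38;48m▌[38;2;31;31;40m[48;2;26;26;33m🬕[38;2;23;23;29m[48;2;18;18;23m🬆[38;2;17;17;21m[48;2;12;12;15m🬀[38;2;12;12;15m[48;2;12;12;15m [38;2;12;12;15m[48;2;12;12;15m [38;2;12;12;15m[48;2;12;12;15m [38;2;12;12;15m[48;2;12;12;15m [38;2;12;12;15m[48;2;9;4;13m▌[0m
[38;2;9;3;12m[48;2;8;2;11m🬂[38;2;33;33;42m[48;2;8;2;11m🬉[38;2;25;25;31m[48;2;19;19;24m🬕[38;2;17;17;21m[48;2;12;12;15m🬄[38;2;12;12;15m[48;2;12;12;15m [38;2;12;12;15m[48;2;12;12;15m [38;2;12;12;15m[48;2;12;12;15m [38;2;12;12;15m[48;2;12;12;15m [38;2;12;12;15m[48;2;8;2;11m🬝[38;2;9;3;12m[48;2;8;2;11m🬂[0m
</frame>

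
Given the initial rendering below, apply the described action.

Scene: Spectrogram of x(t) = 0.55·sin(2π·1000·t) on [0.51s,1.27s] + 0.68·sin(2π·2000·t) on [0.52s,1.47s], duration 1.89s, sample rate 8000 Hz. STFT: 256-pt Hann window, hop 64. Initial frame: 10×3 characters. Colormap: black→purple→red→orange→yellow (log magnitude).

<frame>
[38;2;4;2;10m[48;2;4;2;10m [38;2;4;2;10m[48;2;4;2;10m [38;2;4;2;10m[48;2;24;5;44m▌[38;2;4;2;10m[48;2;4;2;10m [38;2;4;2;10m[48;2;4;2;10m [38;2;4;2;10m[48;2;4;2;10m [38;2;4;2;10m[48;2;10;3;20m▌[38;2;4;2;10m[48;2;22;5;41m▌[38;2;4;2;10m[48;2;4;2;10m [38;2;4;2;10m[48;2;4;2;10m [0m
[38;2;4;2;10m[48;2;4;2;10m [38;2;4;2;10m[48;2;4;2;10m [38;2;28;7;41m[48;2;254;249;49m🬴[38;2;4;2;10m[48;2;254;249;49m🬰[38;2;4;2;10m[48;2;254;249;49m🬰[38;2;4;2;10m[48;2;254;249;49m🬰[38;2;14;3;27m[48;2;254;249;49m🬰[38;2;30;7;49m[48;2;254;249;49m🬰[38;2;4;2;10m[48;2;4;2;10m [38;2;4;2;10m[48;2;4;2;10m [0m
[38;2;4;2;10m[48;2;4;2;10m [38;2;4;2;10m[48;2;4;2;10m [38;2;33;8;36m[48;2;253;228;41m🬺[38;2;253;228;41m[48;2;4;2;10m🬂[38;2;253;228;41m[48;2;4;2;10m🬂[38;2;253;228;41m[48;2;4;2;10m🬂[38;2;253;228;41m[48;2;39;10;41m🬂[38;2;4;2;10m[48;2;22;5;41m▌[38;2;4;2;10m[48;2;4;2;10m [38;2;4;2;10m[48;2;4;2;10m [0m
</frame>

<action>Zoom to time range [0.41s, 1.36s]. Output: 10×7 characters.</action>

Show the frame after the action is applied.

<frame>
[38;2;4;2;10m[48;2;9;3;18m▌[38;2;4;2;10m[48;2;19;5;35m▐[38;2;4;2;10m[48;2;4;2;10m [38;2;4;2;10m[48;2;4;2;10m [38;2;4;2;10m[48;2;4;2;10m [38;2;4;2;10m[48;2;4;2;10m [38;2;4;2;10m[48;2;4;2;10m [38;2;4;2;10m[48;2;4;2;10m [38;2;4;2;10m[48;2;4;2;10m [38;2;4;2;10m[48;2;8;2;17m▐[0m
[38;2;4;2;10m[48;2;9;3;19m▌[38;2;4;2;10m[48;2;22;5;41m▐[38;2;4;2;10m[48;2;4;2;10m [38;2;4;2;10m[48;2;4;2;10m [38;2;4;2;10m[48;2;4;2;10m [38;2;4;2;10m[48;2;4;2;10m [38;2;4;2;10m[48;2;4;2;10m [38;2;4;2;10m[48;2;4;2;10m [38;2;4;2;10m[48;2;4;2;10m [38;2;4;2;10m[48;2;9;3;18m▐[0m
[38;2;4;2;10m[48;2;12;3;23m▌[38;2;4;2;10m[48;2;37;8;65m▐[38;2;4;2;10m[48;2;4;2;10m [38;2;4;2;10m[48;2;4;2;10m [38;2;4;2;10m[48;2;4;2;10m [38;2;4;2;10m[48;2;4;2;10m [38;2;4;2;10m[48;2;4;2;10m [38;2;4;2;10m[48;2;4;2;10m [38;2;4;2;10m[48;2;4;2;10m [38;2;4;2;10m[48;2;11;3;21m▐[0m
[38;2;4;2;10m[48;2;17;4;32m▌[38;2;70;18;47m[48;2;254;249;49m🬰[38;2;4;2;10m[48;2;254;249;49m🬰[38;2;4;2;10m[48;2;254;249;49m🬰[38;2;4;2;10m[48;2;254;249;49m🬰[38;2;4;2;10m[48;2;254;249;49m🬰[38;2;4;2;10m[48;2;254;249;49m🬰[38;2;4;2;10m[48;2;254;249;49m🬰[38;2;4;2;10m[48;2;254;249;49m🬰[38;2;9;3;19m[48;2;254;249;49m🬰[0m
[38;2;9;3;18m[48;2;51;12;73m🬕[38;2;4;2;10m[48;2;59;13;81m▐[38;2;4;2;10m[48;2;4;2;10m [38;2;4;2;10m[48;2;4;2;10m [38;2;4;2;10m[48;2;4;2;10m [38;2;4;2;10m[48;2;4;2;10m [38;2;4;2;10m[48;2;4;2;10m [38;2;4;2;10m[48;2;4;2;10m [38;2;4;2;10m[48;2;4;2;10m [38;2;8;3;18m[48;2;51;12;73m🬨[0m
[38;2;14;4;27m[48;2;211;75;63m🬲[38;2;235;170;53m[48;2;18;4;34m🬆[38;2;253;228;41m[48;2;5;2;11m🬂[38;2;253;228;41m[48;2;5;2;11m🬂[38;2;253;228;41m[48;2;5;2;11m🬂[38;2;253;228;41m[48;2;5;2;11m🬂[38;2;253;228;41m[48;2;5;2;11m🬂[38;2;253;228;41m[48;2;5;2;11m🬂[38;2;253;228;41m[48;2;5;2;11m🬂[38;2;227;142;58m[48;2;14;4;28m🬄[0m
[38;2;4;2;10m[48;2;30;7;54m▌[38;2;35;8;62m[48;2;4;2;10m▌[38;2;4;2;10m[48;2;4;2;10m [38;2;4;2;10m[48;2;4;2;10m [38;2;4;2;10m[48;2;4;2;10m [38;2;4;2;10m[48;2;4;2;10m [38;2;4;2;10m[48;2;4;2;10m [38;2;4;2;10m[48;2;4;2;10m [38;2;4;2;10m[48;2;4;2;10m [38;2;30;7;54m[48;2;4;2;10m▌[0m
</frame>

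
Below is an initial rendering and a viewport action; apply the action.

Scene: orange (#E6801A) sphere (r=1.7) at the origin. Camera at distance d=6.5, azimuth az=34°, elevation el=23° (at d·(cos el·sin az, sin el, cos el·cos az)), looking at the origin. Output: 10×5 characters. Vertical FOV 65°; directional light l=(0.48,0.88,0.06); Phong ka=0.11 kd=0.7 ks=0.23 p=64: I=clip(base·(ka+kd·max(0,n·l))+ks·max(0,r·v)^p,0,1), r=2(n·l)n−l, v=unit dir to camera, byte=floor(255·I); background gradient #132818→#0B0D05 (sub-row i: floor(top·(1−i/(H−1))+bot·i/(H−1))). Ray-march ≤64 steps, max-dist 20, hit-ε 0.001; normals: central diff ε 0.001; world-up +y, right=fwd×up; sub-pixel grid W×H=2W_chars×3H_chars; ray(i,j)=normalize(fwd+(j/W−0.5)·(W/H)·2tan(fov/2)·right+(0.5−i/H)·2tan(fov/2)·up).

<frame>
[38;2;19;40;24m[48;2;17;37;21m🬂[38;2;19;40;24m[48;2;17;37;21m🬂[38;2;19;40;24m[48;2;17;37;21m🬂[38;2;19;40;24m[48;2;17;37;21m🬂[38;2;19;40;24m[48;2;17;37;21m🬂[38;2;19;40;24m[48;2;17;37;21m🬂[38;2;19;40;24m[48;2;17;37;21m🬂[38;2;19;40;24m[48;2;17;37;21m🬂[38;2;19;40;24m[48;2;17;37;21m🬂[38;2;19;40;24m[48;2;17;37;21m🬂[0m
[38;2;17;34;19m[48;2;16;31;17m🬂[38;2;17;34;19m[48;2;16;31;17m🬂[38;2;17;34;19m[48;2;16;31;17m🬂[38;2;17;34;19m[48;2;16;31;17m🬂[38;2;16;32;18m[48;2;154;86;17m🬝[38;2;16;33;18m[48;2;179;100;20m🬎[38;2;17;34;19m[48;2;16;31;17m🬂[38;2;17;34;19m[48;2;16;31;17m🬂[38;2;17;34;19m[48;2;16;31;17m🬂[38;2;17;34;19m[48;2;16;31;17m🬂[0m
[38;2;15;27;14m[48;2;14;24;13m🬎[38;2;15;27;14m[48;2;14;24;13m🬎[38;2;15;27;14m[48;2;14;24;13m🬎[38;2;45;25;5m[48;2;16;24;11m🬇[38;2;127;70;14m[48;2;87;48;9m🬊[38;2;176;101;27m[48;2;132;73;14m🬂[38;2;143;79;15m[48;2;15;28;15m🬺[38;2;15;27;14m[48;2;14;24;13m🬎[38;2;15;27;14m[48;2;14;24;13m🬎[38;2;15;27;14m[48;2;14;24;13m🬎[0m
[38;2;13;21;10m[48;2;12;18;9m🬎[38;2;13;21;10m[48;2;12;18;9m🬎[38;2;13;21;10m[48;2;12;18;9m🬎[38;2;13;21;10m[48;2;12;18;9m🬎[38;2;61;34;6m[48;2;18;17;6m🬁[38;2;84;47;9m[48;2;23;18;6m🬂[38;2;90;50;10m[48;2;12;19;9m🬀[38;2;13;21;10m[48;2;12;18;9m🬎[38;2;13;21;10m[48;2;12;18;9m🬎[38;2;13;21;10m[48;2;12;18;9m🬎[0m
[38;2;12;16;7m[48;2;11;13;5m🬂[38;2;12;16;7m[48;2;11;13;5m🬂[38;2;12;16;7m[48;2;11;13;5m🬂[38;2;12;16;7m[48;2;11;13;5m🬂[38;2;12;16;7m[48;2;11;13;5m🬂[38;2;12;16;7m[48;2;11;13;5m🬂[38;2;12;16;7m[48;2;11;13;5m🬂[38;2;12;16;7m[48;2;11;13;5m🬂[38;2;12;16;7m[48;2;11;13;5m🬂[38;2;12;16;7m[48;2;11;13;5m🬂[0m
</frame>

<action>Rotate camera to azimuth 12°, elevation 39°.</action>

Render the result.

<frame>
[38;2;19;40;24m[48;2;17;37;21m🬂[38;2;19;40;24m[48;2;17;37;21m🬂[38;2;19;40;24m[48;2;17;37;21m🬂[38;2;19;40;24m[48;2;17;37;21m🬂[38;2;19;40;24m[48;2;17;37;21m🬂[38;2;19;40;24m[48;2;17;37;21m🬂[38;2;19;40;24m[48;2;17;37;21m🬂[38;2;19;40;24m[48;2;17;37;21m🬂[38;2;19;40;24m[48;2;17;37;21m🬂[38;2;19;40;24m[48;2;17;37;21m🬂[0m
[38;2;17;34;19m[48;2;16;31;17m🬂[38;2;17;34;19m[48;2;16;31;17m🬂[38;2;17;34;19m[48;2;16;31;17m🬂[38;2;17;34;19m[48;2;16;31;17m🬂[38;2;16;32;18m[48;2;144;80;16m🬝[38;2;16;33;18m[48;2;176;98;19m🬎[38;2;17;34;19m[48;2;16;31;17m🬂[38;2;17;34;19m[48;2;16;31;17m🬂[38;2;17;34;19m[48;2;16;31;17m🬂[38;2;17;34;19m[48;2;16;31;17m🬂[0m
[38;2;15;27;14m[48;2;14;24;13m🬎[38;2;15;27;14m[48;2;14;24;13m🬎[38;2;15;27;14m[48;2;14;24;13m🬎[38;2;14;26;14m[48;2;29;16;2m🬕[38;2;122;68;13m[48;2;87;48;9m🬊[38;2;168;95;21m[48;2;134;74;14m🬊[38;2;156;86;17m[48;2;15;28;15m🬺[38;2;15;27;14m[48;2;14;24;13m🬎[38;2;15;27;14m[48;2;14;24;13m🬎[38;2;15;27;14m[48;2;14;24;13m🬎[0m
[38;2;13;21;10m[48;2;12;18;9m🬎[38;2;13;21;10m[48;2;12;18;9m🬎[38;2;13;21;10m[48;2;12;18;9m🬎[38;2;13;21;10m[48;2;12;18;9m🬎[38;2;69;38;7m[48;2;19;17;6m🬁[38;2;98;54;10m[48;2;32;23;7m🬂[38;2;109;61;12m[48;2;12;19;9m🬀[38;2;13;21;10m[48;2;12;18;9m🬎[38;2;13;21;10m[48;2;12;18;9m🬎[38;2;13;21;10m[48;2;12;18;9m🬎[0m
[38;2;12;16;7m[48;2;11;13;5m🬂[38;2;12;16;7m[48;2;11;13;5m🬂[38;2;12;16;7m[48;2;11;13;5m🬂[38;2;12;16;7m[48;2;11;13;5m🬂[38;2;12;16;7m[48;2;11;13;5m🬂[38;2;12;16;7m[48;2;11;13;5m🬂[38;2;12;16;7m[48;2;11;13;5m🬂[38;2;12;16;7m[48;2;11;13;5m🬂[38;2;12;16;7m[48;2;11;13;5m🬂[38;2;12;16;7m[48;2;11;13;5m🬂[0m
</frame>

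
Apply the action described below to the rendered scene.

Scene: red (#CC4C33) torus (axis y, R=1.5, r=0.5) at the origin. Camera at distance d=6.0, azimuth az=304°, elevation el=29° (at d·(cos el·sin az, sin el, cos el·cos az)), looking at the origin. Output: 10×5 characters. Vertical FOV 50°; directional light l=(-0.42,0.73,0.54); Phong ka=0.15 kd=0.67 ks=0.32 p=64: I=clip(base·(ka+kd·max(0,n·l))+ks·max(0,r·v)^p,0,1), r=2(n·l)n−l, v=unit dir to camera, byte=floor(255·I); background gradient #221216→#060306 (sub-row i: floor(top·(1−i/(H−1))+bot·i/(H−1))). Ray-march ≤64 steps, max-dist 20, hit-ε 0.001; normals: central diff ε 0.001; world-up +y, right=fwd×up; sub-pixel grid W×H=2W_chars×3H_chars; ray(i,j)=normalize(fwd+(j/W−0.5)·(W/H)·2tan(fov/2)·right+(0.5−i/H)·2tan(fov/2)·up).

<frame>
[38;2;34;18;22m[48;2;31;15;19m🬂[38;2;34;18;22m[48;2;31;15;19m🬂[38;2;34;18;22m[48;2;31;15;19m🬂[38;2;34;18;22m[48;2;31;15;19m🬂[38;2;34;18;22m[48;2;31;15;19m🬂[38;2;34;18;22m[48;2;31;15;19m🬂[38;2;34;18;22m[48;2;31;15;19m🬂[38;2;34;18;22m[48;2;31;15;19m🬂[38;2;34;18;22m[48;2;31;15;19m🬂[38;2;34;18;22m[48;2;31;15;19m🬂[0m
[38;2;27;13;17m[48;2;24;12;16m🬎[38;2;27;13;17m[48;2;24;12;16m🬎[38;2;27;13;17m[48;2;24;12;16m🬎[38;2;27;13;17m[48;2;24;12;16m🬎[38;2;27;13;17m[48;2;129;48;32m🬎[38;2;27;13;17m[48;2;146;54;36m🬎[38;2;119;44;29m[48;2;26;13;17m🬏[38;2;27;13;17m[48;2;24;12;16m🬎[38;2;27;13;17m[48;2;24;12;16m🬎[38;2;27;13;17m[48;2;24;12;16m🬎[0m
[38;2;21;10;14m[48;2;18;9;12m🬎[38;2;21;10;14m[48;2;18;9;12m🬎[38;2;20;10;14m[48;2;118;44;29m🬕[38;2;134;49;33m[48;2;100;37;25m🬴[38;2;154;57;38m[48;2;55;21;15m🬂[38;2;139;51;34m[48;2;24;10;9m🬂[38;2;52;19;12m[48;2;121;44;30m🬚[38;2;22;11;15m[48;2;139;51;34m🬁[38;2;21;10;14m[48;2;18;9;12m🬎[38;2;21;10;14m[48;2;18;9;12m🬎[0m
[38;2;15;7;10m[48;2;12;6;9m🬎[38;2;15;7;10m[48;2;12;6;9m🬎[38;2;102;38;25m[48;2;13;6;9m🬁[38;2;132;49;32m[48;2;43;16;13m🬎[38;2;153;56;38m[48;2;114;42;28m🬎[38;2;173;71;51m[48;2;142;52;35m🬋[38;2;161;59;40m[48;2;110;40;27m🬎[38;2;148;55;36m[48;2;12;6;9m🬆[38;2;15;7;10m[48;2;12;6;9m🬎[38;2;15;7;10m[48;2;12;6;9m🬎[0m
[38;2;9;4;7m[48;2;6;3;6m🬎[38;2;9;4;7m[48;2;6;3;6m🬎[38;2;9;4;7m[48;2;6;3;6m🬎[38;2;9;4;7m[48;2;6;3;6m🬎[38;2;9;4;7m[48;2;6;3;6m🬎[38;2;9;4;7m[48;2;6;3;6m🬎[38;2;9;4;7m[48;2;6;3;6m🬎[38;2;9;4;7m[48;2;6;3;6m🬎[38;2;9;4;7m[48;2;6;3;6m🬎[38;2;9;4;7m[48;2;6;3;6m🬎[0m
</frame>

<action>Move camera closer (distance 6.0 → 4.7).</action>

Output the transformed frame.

<frame>
[38;2;34;18;22m[48;2;31;15;19m🬂[38;2;34;18;22m[48;2;31;15;19m🬂[38;2;34;18;22m[48;2;31;15;19m🬂[38;2;34;18;22m[48;2;31;15;19m🬂[38;2;34;18;22m[48;2;31;15;19m🬂[38;2;34;18;22m[48;2;31;15;19m🬂[38;2;34;18;22m[48;2;31;15;19m🬂[38;2;34;18;22m[48;2;31;15;19m🬂[38;2;34;18;22m[48;2;31;15;19m🬂[38;2;34;18;22m[48;2;31;15;19m🬂[0m
[38;2;27;13;17m[48;2;24;12;16m🬎[38;2;27;13;17m[48;2;24;12;16m🬎[38;2;27;13;17m[48;2;24;12;16m🬎[38;2;27;13;17m[48;2;144;53;35m🬎[38;2;27;13;17m[48;2;165;61;41m🬎[38;2;27;13;17m[48;2;159;59;39m🬎[38;2;27;13;17m[48;2;140;52;35m🬎[38;2;131;48;32m[48;2;26;13;17m🬏[38;2;27;13;17m[48;2;24;12;16m🬎[38;2;27;13;17m[48;2;24;12;16m🬎[0m
[38;2;21;10;14m[48;2;18;9;12m🬎[38;2;20;10;14m[48;2;95;35;23m🬕[38;2;118;43;29m[48;2;133;49;32m🬈[38;2;114;42;28m[48;2;18;9;12m🬝[38;2;138;51;34m[48;2;27;11;12m🬂[38;2;121;45;30m[48;2;19;9;13m🬂[38;2;99;37;24m[48;2;24;10;9m🬂[38;2;52;19;13m[48;2;116;42;28m🬃[38;2;22;11;15m[48;2;139;51;34m🬁[38;2;21;10;14m[48;2;18;9;12m🬎[0m
[38;2;15;7;10m[48;2;12;6;9m🬎[38;2;90;33;22m[48;2;13;6;9m🬉[38;2;133;49;33m[48;2;92;34;23m🬬[38;2;151;56;37m[48;2;143;53;35m🬩[38;2;135;50;33m[48;2;158;58;39m🬂[38;2;146;54;36m[48;2;183;79;59m🬎[38;2;143;53;35m[48;2;165;62;41m🬂[38;2;162;60;40m[48;2;153;56;37m🬜[38;2;142;52;35m[48;2;12;6;9m🬝[38;2;15;7;10m[48;2;12;6;9m🬎[0m
[38;2;9;4;7m[48;2;6;3;6m🬎[38;2;9;4;7m[48;2;6;3;6m🬎[38;2;76;28;19m[48;2;7;3;6m🬁[38;2;118;44;29m[48;2;19;8;8m🬂[38;2;117;43;29m[48;2;6;3;6m🬎[38;2;127;47;31m[48;2;6;3;6m🬎[38;2;129;48;31m[48;2;29;11;10m🬆[38;2;118;44;29m[48;2;7;3;6m🬂[38;2;9;4;7m[48;2;6;3;6m🬎[38;2;9;4;7m[48;2;6;3;6m🬎[0m
</frame>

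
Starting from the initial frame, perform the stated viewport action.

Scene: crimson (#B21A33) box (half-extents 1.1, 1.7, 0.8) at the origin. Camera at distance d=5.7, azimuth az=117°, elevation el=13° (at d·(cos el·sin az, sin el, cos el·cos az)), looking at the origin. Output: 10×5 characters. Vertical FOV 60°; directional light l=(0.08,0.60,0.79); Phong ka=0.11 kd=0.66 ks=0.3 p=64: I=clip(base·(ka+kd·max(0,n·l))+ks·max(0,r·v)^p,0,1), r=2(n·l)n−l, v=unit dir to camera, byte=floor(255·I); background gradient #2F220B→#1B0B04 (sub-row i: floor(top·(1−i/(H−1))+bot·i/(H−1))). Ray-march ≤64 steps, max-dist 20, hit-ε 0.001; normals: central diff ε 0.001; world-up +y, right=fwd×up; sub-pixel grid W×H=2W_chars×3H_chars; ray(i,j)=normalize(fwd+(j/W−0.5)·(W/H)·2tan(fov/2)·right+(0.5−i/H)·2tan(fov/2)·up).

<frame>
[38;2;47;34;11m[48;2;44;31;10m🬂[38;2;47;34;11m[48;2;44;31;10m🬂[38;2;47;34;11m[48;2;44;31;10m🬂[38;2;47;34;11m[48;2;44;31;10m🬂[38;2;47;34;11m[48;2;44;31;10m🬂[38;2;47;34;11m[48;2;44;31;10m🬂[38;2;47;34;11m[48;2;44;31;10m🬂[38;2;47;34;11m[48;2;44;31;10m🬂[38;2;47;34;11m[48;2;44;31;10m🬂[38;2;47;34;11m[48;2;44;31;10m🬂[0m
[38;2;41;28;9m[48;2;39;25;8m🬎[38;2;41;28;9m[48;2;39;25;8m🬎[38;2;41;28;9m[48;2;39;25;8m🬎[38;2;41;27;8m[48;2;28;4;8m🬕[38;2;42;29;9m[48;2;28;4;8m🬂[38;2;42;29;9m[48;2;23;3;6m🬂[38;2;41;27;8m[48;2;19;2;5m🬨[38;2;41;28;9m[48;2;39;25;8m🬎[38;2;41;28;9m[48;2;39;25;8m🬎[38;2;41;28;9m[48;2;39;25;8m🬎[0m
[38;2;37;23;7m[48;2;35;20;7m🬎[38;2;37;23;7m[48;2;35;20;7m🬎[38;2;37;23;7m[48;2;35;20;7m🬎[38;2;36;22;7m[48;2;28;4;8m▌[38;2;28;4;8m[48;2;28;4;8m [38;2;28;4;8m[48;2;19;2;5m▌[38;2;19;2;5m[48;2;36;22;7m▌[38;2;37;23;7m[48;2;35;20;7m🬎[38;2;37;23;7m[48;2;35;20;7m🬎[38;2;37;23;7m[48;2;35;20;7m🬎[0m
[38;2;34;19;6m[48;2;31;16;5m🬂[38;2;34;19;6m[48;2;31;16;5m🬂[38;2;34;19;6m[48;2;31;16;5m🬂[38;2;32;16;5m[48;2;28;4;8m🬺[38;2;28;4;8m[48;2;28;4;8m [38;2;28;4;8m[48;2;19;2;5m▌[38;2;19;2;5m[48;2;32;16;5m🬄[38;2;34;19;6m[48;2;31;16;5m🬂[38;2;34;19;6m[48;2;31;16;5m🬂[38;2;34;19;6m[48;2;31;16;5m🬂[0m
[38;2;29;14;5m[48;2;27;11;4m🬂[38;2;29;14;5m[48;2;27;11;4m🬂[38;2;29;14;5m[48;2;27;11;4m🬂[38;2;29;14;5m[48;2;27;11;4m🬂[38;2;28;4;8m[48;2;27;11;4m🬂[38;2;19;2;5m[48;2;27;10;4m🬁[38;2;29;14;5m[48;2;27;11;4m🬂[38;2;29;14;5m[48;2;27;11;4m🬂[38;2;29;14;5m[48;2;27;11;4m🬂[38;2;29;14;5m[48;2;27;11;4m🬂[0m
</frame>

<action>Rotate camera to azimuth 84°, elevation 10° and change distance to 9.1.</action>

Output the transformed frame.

<frame>
[38;2;47;34;11m[48;2;44;31;10m🬂[38;2;47;34;11m[48;2;44;31;10m🬂[38;2;47;34;11m[48;2;44;31;10m🬂[38;2;47;34;11m[48;2;44;31;10m🬂[38;2;47;34;11m[48;2;44;31;10m🬂[38;2;47;34;11m[48;2;44;31;10m🬂[38;2;47;34;11m[48;2;44;31;10m🬂[38;2;47;34;11m[48;2;44;31;10m🬂[38;2;47;34;11m[48;2;44;31;10m🬂[38;2;47;34;11m[48;2;44;31;10m🬂[0m
[38;2;41;28;9m[48;2;39;25;8m🬎[38;2;41;28;9m[48;2;39;25;8m🬎[38;2;41;28;9m[48;2;39;25;8m🬎[38;2;41;28;9m[48;2;39;25;8m🬎[38;2;41;28;9m[48;2;39;25;8m🬎[38;2;41;28;9m[48;2;39;25;8m🬎[38;2;41;28;9m[48;2;39;25;8m🬎[38;2;41;28;9m[48;2;39;25;8m🬎[38;2;41;28;9m[48;2;39;25;8m🬎[38;2;41;28;9m[48;2;39;25;8m🬎[0m
[38;2;37;23;7m[48;2;35;20;7m🬎[38;2;37;23;7m[48;2;35;20;7m🬎[38;2;37;23;7m[48;2;35;20;7m🬎[38;2;37;23;7m[48;2;35;20;7m🬎[38;2;36;22;7m[48;2;28;4;8m▌[38;2;28;4;8m[48;2;28;4;8m [38;2;37;23;7m[48;2;35;20;7m🬎[38;2;37;23;7m[48;2;35;20;7m🬎[38;2;37;23;7m[48;2;35;20;7m🬎[38;2;37;23;7m[48;2;35;20;7m🬎[0m
[38;2;34;19;6m[48;2;31;16;5m🬂[38;2;34;19;6m[48;2;31;16;5m🬂[38;2;34;19;6m[48;2;31;16;5m🬂[38;2;34;19;6m[48;2;31;16;5m🬂[38;2;32;16;5m[48;2;28;4;8m🬲[38;2;28;4;8m[48;2;31;15;5m🬎[38;2;34;19;6m[48;2;31;16;5m🬂[38;2;34;19;6m[48;2;31;16;5m🬂[38;2;34;19;6m[48;2;31;16;5m🬂[38;2;34;19;6m[48;2;31;16;5m🬂[0m
[38;2;29;14;5m[48;2;27;11;4m🬂[38;2;29;14;5m[48;2;27;11;4m🬂[38;2;29;14;5m[48;2;27;11;4m🬂[38;2;29;14;5m[48;2;27;11;4m🬂[38;2;29;14;5m[48;2;27;11;4m🬂[38;2;29;14;5m[48;2;27;11;4m🬂[38;2;29;14;5m[48;2;27;11;4m🬂[38;2;29;14;5m[48;2;27;11;4m🬂[38;2;29;14;5m[48;2;27;11;4m🬂[38;2;29;14;5m[48;2;27;11;4m🬂[0m
</frame>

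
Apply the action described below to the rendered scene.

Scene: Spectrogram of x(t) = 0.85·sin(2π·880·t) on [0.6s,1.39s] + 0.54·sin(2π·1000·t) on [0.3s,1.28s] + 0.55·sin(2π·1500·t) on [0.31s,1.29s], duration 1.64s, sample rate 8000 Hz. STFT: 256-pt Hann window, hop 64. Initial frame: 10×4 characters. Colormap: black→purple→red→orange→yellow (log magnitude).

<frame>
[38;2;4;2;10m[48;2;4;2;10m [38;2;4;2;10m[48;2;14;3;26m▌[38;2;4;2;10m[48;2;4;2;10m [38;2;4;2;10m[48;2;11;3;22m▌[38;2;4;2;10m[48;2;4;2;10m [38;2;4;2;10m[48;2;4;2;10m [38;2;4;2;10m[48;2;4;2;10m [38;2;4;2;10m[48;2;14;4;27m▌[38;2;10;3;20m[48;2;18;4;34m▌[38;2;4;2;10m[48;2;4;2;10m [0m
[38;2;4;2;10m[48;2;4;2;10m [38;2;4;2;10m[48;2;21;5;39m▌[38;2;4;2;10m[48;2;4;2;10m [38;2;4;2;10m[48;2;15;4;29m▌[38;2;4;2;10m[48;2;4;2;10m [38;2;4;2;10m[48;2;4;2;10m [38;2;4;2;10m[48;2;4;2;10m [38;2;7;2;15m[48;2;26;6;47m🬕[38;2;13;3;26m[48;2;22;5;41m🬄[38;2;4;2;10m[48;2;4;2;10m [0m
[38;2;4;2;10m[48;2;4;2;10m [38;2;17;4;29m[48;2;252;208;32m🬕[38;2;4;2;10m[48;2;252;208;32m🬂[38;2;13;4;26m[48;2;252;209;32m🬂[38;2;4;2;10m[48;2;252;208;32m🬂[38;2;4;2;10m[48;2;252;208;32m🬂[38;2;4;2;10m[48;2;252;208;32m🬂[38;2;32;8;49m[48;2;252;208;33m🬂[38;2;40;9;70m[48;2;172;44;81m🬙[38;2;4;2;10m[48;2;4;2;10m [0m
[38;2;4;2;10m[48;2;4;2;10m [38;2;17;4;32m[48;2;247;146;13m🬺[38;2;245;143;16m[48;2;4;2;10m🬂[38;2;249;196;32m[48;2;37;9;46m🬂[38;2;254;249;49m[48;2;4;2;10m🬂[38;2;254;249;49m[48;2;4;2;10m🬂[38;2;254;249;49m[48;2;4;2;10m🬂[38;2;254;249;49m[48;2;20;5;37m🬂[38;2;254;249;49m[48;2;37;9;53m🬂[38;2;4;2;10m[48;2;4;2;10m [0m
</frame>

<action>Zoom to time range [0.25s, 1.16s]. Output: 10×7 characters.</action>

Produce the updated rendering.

<frame>
[38;2;9;3;19m[48;2;13;4;26m▌[38;2;4;2;10m[48;2;4;2;10m [38;2;4;2;10m[48;2;4;2;10m [38;2;4;2;10m[48;2;10;3;21m▌[38;2;6;2;13m[48;2;4;2;10m▌[38;2;4;2;10m[48;2;4;2;10m [38;2;4;2;10m[48;2;4;2;10m [38;2;4;2;10m[48;2;4;2;10m [38;2;4;2;10m[48;2;4;2;10m [38;2;4;2;10m[48;2;4;2;10m [0m
[38;2;10;3;21m[48;2;15;4;29m▌[38;2;4;2;10m[48;2;4;2;10m [38;2;4;2;10m[48;2;4;2;10m [38;2;4;2;10m[48;2;11;3;22m▌[38;2;6;2;14m[48;2;4;2;10m▌[38;2;4;2;10m[48;2;4;2;10m [38;2;4;2;10m[48;2;4;2;10m [38;2;4;2;10m[48;2;4;2;10m [38;2;4;2;10m[48;2;4;2;10m [38;2;4;2;10m[48;2;4;2;10m [0m
[38;2;12;3;25m[48;2;19;4;36m▌[38;2;4;2;10m[48;2;4;2;10m [38;2;4;2;10m[48;2;4;2;10m [38;2;4;2;10m[48;2;13;3;26m▌[38;2;4;2;10m[48;2;7;2;15m▐[38;2;4;2;10m[48;2;4;2;10m [38;2;4;2;10m[48;2;4;2;10m [38;2;4;2;10m[48;2;4;2;10m [38;2;4;2;10m[48;2;4;2;10m [38;2;4;2;10m[48;2;4;2;10m [0m
[38;2;21;5;38m[48;2;40;9;71m🬕[38;2;4;2;10m[48;2;4;2;10m [38;2;4;2;10m[48;2;4;2;10m [38;2;4;2;10m[48;2;19;4;35m▌[38;2;4;2;10m[48;2;9;2;19m▐[38;2;4;2;10m[48;2;4;2;10m [38;2;4;2;10m[48;2;4;2;10m [38;2;4;2;10m[48;2;4;2;10m [38;2;4;2;10m[48;2;4;2;10m [38;2;4;2;10m[48;2;4;2;10m [0m
[38;2;58;13;76m[48;2;249;178;22m🬲[38;2;249;176;23m[48;2;4;2;10m🬎[38;2;249;176;23m[48;2;4;2;10m🬎[38;2;249;177;23m[48;2;27;6;49m🬎[38;2;249;176;23m[48;2;15;4;28m🬎[38;2;249;176;23m[48;2;4;2;10m🬎[38;2;249;176;23m[48;2;4;2;11m🬎[38;2;249;176;23m[48;2;4;2;11m🬎[38;2;249;176;23m[48;2;4;2;11m🬎[38;2;249;176;23m[48;2;4;2;11m🬎[0m
[38;2;228;127;47m[48;2;74;18;79m🬆[38;2;252;208;32m[48;2;5;2;11m🬂[38;2;252;208;32m[48;2;5;2;11m🬂[38;2;252;207;32m[48;2;54;14;35m🬊[38;2;253;228;41m[48;2;27;6;48m🬎[38;2;253;228;40m[48;2;9;3;18m🬎[38;2;253;228;40m[48;2;9;3;18m🬎[38;2;253;228;40m[48;2;9;3;18m🬎[38;2;253;228;40m[48;2;9;3;18m🬎[38;2;253;228;40m[48;2;9;3;18m🬎[0m
[38;2;36;8;63m[48;2;30;7;55m🬂[38;2;4;2;10m[48;2;4;2;10m [38;2;4;2;10m[48;2;4;2;10m [38;2;4;2;10m[48;2;50;11;80m▌[38;2;22;5;41m[48;2;4;2;10m▌[38;2;4;2;10m[48;2;4;2;10m [38;2;4;2;10m[48;2;4;2;10m [38;2;4;2;10m[48;2;4;2;10m [38;2;4;2;10m[48;2;4;2;10m [38;2;4;2;10m[48;2;4;2;10m [0m
</frame>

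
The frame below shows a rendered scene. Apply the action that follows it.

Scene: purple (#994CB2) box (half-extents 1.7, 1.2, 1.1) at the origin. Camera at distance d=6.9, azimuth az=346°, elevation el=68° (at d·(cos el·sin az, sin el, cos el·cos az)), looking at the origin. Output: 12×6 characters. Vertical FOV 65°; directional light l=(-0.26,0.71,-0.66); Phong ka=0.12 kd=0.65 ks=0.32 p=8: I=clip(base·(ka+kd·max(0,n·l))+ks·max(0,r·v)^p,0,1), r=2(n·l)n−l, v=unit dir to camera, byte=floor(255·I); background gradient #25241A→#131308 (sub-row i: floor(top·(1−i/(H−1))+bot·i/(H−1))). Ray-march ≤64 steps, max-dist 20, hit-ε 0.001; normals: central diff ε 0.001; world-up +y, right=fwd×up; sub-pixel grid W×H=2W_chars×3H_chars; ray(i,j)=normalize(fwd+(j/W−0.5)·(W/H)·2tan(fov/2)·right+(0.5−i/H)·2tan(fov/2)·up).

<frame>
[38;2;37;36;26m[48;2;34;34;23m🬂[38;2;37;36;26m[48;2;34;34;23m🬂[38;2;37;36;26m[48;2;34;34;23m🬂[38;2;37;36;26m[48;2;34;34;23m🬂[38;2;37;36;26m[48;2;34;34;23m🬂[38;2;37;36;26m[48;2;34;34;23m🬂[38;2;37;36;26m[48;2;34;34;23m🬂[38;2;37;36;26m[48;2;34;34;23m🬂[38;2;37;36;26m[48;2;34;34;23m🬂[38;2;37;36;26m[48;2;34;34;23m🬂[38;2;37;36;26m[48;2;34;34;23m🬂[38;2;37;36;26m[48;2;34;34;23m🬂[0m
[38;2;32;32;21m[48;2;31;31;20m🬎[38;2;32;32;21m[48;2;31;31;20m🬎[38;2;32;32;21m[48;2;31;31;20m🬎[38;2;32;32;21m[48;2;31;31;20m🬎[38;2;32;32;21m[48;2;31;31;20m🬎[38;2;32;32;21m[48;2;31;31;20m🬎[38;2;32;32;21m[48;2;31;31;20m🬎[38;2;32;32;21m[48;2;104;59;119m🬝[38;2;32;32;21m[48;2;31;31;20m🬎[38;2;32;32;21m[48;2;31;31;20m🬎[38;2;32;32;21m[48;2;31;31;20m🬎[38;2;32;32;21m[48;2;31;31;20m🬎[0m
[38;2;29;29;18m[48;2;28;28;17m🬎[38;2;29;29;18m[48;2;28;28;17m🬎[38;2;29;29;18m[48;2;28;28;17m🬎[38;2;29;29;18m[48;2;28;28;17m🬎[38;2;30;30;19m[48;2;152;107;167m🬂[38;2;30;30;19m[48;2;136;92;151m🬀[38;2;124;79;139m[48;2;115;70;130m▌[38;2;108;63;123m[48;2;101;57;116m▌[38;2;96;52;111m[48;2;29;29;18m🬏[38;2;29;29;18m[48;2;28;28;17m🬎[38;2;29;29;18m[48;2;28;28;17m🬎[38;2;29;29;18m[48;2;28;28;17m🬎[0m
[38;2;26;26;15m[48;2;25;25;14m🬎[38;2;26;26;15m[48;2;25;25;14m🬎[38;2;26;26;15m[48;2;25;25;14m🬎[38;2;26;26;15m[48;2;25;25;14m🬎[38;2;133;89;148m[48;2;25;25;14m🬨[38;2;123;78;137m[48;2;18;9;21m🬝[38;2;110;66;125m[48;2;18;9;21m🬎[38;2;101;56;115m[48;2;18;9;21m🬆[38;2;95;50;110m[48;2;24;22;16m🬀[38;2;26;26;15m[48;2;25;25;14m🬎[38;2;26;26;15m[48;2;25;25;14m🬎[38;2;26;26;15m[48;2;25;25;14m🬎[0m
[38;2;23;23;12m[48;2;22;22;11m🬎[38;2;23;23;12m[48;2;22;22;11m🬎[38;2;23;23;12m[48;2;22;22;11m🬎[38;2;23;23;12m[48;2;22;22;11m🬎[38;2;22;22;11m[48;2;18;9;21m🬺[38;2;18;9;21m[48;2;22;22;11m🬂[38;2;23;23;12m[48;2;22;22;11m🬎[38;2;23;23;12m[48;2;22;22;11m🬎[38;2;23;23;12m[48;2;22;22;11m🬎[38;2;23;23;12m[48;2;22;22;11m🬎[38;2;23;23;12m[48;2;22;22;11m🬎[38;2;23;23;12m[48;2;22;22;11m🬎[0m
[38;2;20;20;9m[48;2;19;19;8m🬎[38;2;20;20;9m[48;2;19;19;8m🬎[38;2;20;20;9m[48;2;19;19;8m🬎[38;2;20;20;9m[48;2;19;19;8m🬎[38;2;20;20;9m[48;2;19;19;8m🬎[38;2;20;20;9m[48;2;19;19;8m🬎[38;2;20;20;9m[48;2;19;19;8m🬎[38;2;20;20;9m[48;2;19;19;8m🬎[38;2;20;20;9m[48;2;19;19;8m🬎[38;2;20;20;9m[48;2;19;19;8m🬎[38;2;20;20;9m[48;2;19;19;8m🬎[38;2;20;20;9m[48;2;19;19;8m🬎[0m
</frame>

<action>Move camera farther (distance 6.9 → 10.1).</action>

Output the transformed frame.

<frame>
[38;2;37;36;26m[48;2;34;34;23m🬂[38;2;37;36;26m[48;2;34;34;23m🬂[38;2;37;36;26m[48;2;34;34;23m🬂[38;2;37;36;26m[48;2;34;34;23m🬂[38;2;37;36;26m[48;2;34;34;23m🬂[38;2;37;36;26m[48;2;34;34;23m🬂[38;2;37;36;26m[48;2;34;34;23m🬂[38;2;37;36;26m[48;2;34;34;23m🬂[38;2;37;36;26m[48;2;34;34;23m🬂[38;2;37;36;26m[48;2;34;34;23m🬂[38;2;37;36;26m[48;2;34;34;23m🬂[38;2;37;36;26m[48;2;34;34;23m🬂[0m
[38;2;32;32;21m[48;2;31;31;20m🬎[38;2;32;32;21m[48;2;31;31;20m🬎[38;2;32;32;21m[48;2;31;31;20m🬎[38;2;32;32;21m[48;2;31;31;20m🬎[38;2;32;32;21m[48;2;31;31;20m🬎[38;2;32;32;21m[48;2;31;31;20m🬎[38;2;32;32;21m[48;2;31;31;20m🬎[38;2;32;32;21m[48;2;31;31;20m🬎[38;2;32;32;21m[48;2;31;31;20m🬎[38;2;32;32;21m[48;2;31;31;20m🬎[38;2;32;32;21m[48;2;31;31;20m🬎[38;2;32;32;21m[48;2;31;31;20m🬎[0m
[38;2;29;29;18m[48;2;28;28;17m🬎[38;2;29;29;18m[48;2;28;28;17m🬎[38;2;29;29;18m[48;2;28;28;17m🬎[38;2;29;29;18m[48;2;28;28;17m🬎[38;2;29;29;18m[48;2;28;28;17m🬎[38;2;29;29;18m[48;2;134;89;148m🬆[38;2;30;30;19m[48;2;118;73;133m🬂[38;2;107;62;122m[48;2;29;29;18m🬓[38;2;29;29;18m[48;2;28;28;17m🬎[38;2;29;29;18m[48;2;28;28;17m🬎[38;2;29;29;18m[48;2;28;28;17m🬎[38;2;29;29;18m[48;2;28;28;17m🬎[0m
[38;2;26;26;15m[48;2;25;25;14m🬎[38;2;26;26;15m[48;2;25;25;14m🬎[38;2;26;26;15m[48;2;25;25;14m🬎[38;2;26;26;15m[48;2;25;25;14m🬎[38;2;26;26;15m[48;2;25;25;14m🬎[38;2;124;79;139m[48;2;18;9;21m🬎[38;2;112;68;127m[48;2;21;17;17m🬂[38;2;101;56;115m[48;2;23;21;16m🬂[38;2;26;26;15m[48;2;25;25;14m🬎[38;2;26;26;15m[48;2;25;25;14m🬎[38;2;26;26;15m[48;2;25;25;14m🬎[38;2;26;26;15m[48;2;25;25;14m🬎[0m
[38;2;23;23;12m[48;2;22;22;11m🬎[38;2;23;23;12m[48;2;22;22;11m🬎[38;2;23;23;12m[48;2;22;22;11m🬎[38;2;23;23;12m[48;2;22;22;11m🬎[38;2;23;23;12m[48;2;22;22;11m🬎[38;2;23;23;12m[48;2;22;22;11m🬎[38;2;23;23;12m[48;2;22;22;11m🬎[38;2;23;23;12m[48;2;22;22;11m🬎[38;2;23;23;12m[48;2;22;22;11m🬎[38;2;23;23;12m[48;2;22;22;11m🬎[38;2;23;23;12m[48;2;22;22;11m🬎[38;2;23;23;12m[48;2;22;22;11m🬎[0m
[38;2;20;20;9m[48;2;19;19;8m🬎[38;2;20;20;9m[48;2;19;19;8m🬎[38;2;20;20;9m[48;2;19;19;8m🬎[38;2;20;20;9m[48;2;19;19;8m🬎[38;2;20;20;9m[48;2;19;19;8m🬎[38;2;20;20;9m[48;2;19;19;8m🬎[38;2;20;20;9m[48;2;19;19;8m🬎[38;2;20;20;9m[48;2;19;19;8m🬎[38;2;20;20;9m[48;2;19;19;8m🬎[38;2;20;20;9m[48;2;19;19;8m🬎[38;2;20;20;9m[48;2;19;19;8m🬎[38;2;20;20;9m[48;2;19;19;8m🬎[0m
</frame>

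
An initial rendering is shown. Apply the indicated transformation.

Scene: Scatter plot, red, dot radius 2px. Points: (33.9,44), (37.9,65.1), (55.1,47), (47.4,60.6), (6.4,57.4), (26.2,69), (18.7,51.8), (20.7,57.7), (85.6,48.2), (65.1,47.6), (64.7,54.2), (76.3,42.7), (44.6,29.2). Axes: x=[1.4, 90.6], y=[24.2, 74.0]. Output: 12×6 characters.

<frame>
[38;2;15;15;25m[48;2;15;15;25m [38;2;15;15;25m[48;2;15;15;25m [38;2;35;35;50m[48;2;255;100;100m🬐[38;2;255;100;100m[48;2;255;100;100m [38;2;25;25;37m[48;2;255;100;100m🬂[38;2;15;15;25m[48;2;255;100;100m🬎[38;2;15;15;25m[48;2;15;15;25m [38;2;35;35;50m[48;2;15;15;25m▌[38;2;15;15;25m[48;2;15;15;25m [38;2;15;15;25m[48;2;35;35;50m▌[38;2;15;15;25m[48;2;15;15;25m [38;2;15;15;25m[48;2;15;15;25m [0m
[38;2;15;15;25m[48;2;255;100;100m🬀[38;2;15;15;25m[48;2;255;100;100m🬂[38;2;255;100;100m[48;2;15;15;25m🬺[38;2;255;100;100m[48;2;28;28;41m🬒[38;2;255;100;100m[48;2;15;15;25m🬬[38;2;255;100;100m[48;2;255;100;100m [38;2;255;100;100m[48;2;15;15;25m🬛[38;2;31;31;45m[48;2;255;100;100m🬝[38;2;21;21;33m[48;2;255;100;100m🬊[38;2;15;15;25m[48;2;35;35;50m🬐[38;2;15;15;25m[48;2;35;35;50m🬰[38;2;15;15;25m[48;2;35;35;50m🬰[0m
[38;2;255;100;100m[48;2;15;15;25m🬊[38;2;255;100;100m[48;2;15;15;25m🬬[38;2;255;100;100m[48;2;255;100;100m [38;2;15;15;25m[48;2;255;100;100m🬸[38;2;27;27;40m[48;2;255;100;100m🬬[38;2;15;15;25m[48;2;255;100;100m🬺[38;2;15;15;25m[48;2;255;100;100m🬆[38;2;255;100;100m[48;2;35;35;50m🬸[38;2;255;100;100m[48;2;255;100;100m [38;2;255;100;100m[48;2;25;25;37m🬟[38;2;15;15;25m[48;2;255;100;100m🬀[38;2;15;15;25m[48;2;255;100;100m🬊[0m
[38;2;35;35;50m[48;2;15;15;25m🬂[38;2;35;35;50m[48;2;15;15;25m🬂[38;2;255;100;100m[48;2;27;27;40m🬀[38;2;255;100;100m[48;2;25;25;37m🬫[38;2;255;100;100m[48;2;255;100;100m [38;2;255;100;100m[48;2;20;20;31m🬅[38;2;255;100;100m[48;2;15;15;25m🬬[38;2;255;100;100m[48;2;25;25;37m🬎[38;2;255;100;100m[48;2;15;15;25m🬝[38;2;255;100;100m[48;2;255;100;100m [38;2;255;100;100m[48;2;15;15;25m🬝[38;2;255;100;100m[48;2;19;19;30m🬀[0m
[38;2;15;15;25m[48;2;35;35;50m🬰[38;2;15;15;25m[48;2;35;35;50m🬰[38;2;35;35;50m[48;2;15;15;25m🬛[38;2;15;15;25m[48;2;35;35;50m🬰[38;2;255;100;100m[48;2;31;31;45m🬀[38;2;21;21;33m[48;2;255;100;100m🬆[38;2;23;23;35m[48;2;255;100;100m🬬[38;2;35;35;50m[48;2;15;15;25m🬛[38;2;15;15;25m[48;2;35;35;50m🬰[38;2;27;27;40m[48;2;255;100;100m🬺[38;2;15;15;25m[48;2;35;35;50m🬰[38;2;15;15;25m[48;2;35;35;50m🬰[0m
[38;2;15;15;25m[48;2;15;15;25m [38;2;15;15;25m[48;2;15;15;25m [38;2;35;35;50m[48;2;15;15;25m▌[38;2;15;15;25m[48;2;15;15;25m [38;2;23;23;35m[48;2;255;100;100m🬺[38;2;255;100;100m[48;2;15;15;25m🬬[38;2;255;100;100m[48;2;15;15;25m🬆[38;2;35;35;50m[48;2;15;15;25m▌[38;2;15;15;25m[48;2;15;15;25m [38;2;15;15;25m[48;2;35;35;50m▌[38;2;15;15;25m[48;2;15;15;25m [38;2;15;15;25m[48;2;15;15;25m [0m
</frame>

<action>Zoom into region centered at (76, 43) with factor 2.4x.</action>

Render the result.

<frame>
[38;2;15;15;25m[48;2;15;15;25m [38;2;255;100;100m[48;2;15;15;25m🬊[38;2;255;100;100m[48;2;15;15;25m🬝[38;2;255;100;100m[48;2;15;15;25m🬀[38;2;15;15;25m[48;2;35;35;50m▌[38;2;15;15;25m[48;2;15;15;25m [38;2;15;15;25m[48;2;15;15;25m [38;2;35;35;50m[48;2;15;15;25m▌[38;2;15;15;25m[48;2;255;100;100m🬝[38;2;15;15;25m[48;2;35;35;50m▌[38;2;15;15;25m[48;2;15;15;25m [38;2;15;15;25m[48;2;15;15;25m [0m
[38;2;15;15;25m[48;2;35;35;50m🬰[38;2;15;15;25m[48;2;255;100;100m🬐[38;2;255;100;100m[48;2;255;100;100m [38;2;19;19;30m[48;2;255;100;100m🬸[38;2;15;15;25m[48;2;35;35;50m🬐[38;2;15;15;25m[48;2;35;35;50m🬰[38;2;15;15;25m[48;2;35;35;50m🬰[38;2;27;27;40m[48;2;255;100;100m🬴[38;2;255;100;100m[48;2;255;100;100m [38;2;255;100;100m[48;2;35;35;50m🬛[38;2;15;15;25m[48;2;35;35;50m🬰[38;2;15;15;25m[48;2;35;35;50m🬰[0m
[38;2;15;15;25m[48;2;15;15;25m [38;2;15;15;25m[48;2;15;15;25m [38;2;255;100;100m[48;2;23;23;35m🬀[38;2;15;15;25m[48;2;15;15;25m [38;2;23;23;35m[48;2;255;100;100m🬝[38;2;15;15;25m[48;2;255;100;100m🬀[38;2;15;15;25m[48;2;255;100;100m🬊[38;2;35;35;50m[48;2;15;15;25m▌[38;2;15;15;25m[48;2;255;100;100m🬺[38;2;15;15;25m[48;2;35;35;50m▌[38;2;15;15;25m[48;2;15;15;25m [38;2;15;15;25m[48;2;15;15;25m [0m
[38;2;35;35;50m[48;2;15;15;25m🬂[38;2;35;35;50m[48;2;15;15;25m🬂[38;2;35;35;50m[48;2;15;15;25m🬕[38;2;35;35;50m[48;2;15;15;25m🬂[38;2;35;35;50m[48;2;15;15;25m🬨[38;2;255;100;100m[48;2;15;15;25m🬊[38;2;255;100;100m[48;2;19;19;30m🬀[38;2;35;35;50m[48;2;15;15;25m🬕[38;2;35;35;50m[48;2;15;15;25m🬂[38;2;35;35;50m[48;2;15;15;25m🬨[38;2;35;35;50m[48;2;15;15;25m🬂[38;2;35;35;50m[48;2;15;15;25m🬂[0m
[38;2;15;15;25m[48;2;35;35;50m🬰[38;2;15;15;25m[48;2;35;35;50m🬰[38;2;35;35;50m[48;2;15;15;25m🬛[38;2;15;15;25m[48;2;35;35;50m🬰[38;2;15;15;25m[48;2;35;35;50m🬐[38;2;15;15;25m[48;2;35;35;50m🬰[38;2;15;15;25m[48;2;35;35;50m🬰[38;2;35;35;50m[48;2;15;15;25m🬛[38;2;15;15;25m[48;2;35;35;50m🬰[38;2;15;15;25m[48;2;35;35;50m🬐[38;2;15;15;25m[48;2;35;35;50m🬰[38;2;15;15;25m[48;2;35;35;50m🬰[0m
[38;2;15;15;25m[48;2;15;15;25m [38;2;15;15;25m[48;2;15;15;25m [38;2;35;35;50m[48;2;15;15;25m▌[38;2;15;15;25m[48;2;15;15;25m [38;2;15;15;25m[48;2;35;35;50m▌[38;2;15;15;25m[48;2;15;15;25m [38;2;15;15;25m[48;2;15;15;25m [38;2;35;35;50m[48;2;15;15;25m▌[38;2;15;15;25m[48;2;15;15;25m [38;2;15;15;25m[48;2;35;35;50m▌[38;2;15;15;25m[48;2;15;15;25m [38;2;15;15;25m[48;2;15;15;25m [0m
</frame>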